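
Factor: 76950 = 2^1*3^4*5^2*19^1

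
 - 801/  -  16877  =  801/16877 = 0.05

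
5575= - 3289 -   -  8864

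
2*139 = 278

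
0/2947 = 0 =0.00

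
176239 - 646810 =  - 470571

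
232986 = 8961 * 26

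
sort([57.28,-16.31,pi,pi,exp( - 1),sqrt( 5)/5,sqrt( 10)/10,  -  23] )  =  [ - 23, - 16.31,sqrt( 10 )/10, exp( - 1),  sqrt( 5 ) /5,pi,pi, 57.28]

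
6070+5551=11621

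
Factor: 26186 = 2^1*13093^1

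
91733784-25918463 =65815321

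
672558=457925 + 214633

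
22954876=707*32468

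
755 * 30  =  22650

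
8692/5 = 8692/5  =  1738.40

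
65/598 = 5/46  =  0.11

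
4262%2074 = 114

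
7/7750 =7/7750= 0.00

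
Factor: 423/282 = 3/2 = 2^( - 1)*3^1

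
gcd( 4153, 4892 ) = 1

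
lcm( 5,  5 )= 5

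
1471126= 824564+646562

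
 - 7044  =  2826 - 9870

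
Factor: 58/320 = 29/160 = 2^(- 5 )*5^( - 1) * 29^1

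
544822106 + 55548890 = 600370996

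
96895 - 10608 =86287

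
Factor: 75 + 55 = 2^1*5^1*13^1 = 130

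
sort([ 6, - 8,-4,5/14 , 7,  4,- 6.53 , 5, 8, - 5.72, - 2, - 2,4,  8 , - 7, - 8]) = [  -  8,-8, - 7,- 6.53, - 5.72,-4, - 2, -2,  5/14, 4,4,5, 6, 7 , 8,  8 ]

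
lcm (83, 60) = 4980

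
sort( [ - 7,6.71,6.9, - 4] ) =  [ - 7, - 4,6.71,6.9] 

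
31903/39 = 818 +1/39 = 818.03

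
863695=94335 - -769360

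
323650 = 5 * 64730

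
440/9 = 48 + 8/9 = 48.89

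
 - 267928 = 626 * (-428)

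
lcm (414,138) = 414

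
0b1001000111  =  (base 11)490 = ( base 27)lg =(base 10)583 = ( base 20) 193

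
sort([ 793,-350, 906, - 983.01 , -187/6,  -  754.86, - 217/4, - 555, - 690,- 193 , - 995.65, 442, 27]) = [ - 995.65,-983.01, - 754.86,  -  690, - 555,-350, - 193,-217/4,-187/6, 27, 442,793, 906]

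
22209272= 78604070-56394798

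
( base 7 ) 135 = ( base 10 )75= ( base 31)2d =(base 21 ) 3C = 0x4b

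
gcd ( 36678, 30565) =6113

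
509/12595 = 509/12595 = 0.04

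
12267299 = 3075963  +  9191336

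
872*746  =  650512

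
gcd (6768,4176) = 144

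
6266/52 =241/2 = 120.50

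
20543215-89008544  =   - 68465329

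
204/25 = 8 + 4/25= 8.16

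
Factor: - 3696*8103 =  - 29948688  =  - 2^4*3^2*7^1*11^1*37^1*73^1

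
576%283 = 10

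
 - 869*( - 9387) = 8157303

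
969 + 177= 1146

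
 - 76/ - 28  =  2+5/7= 2.71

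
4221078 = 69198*61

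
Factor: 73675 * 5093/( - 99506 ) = -2^(  -  1)*5^2*7^1 * 421^1*463^1*4523^( -1)= - 34111525/9046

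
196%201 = 196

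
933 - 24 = 909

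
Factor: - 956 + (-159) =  - 1115 = - 5^1*223^1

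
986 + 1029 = 2015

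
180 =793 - 613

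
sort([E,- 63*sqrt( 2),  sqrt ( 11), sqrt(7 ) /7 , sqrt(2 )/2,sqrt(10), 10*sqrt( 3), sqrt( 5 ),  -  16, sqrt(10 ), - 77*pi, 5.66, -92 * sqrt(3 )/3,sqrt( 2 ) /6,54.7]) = [-77*pi, - 63*sqrt(2),-92* sqrt( 3)/3, - 16, sqrt( 2)/6,sqrt( 7 ) /7,sqrt ( 2)/2,sqrt( 5 ), E,sqrt(10) , sqrt ( 10), sqrt(11),  5.66 , 10*sqrt(3),54.7] 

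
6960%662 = 340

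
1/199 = 1/199 = 0.01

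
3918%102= 42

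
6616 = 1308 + 5308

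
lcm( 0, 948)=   0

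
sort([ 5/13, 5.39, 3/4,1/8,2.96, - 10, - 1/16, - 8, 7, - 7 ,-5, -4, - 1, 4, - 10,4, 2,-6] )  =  [ - 10,-10,-8,  -  7,- 6, - 5,-4, - 1, - 1/16, 1/8, 5/13, 3/4, 2,  2.96, 4, 4, 5.39, 7 ] 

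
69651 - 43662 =25989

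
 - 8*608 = - 4864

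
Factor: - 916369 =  - 73^1*12553^1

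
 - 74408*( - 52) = 3869216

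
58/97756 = 29/48878= 0.00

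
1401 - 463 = 938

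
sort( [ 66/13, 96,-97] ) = [ - 97 , 66/13, 96] 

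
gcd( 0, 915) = 915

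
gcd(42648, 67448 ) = 8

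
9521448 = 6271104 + 3250344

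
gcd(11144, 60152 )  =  8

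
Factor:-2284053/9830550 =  - 2^( - 1) * 5^( - 2) * 65537^( - 1)*761351^1 = - 761351/3276850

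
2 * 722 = 1444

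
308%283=25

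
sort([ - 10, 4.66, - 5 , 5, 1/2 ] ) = [ - 10, - 5, 1/2, 4.66,5]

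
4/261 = 4/261 = 0.02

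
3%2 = 1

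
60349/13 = 60349/13 = 4642.23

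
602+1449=2051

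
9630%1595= 60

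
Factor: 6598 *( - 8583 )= - 2^1*3^1*2861^1 * 3299^1 =- 56630634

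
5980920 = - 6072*(-985 ) 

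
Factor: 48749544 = 2^3 * 3^2*677077^1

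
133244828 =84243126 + 49001702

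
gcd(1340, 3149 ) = 67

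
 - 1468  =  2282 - 3750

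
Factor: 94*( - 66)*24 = -148896  =  -2^5*3^2 * 11^1*47^1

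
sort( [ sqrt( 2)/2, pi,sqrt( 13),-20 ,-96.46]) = [ - 96.46, - 20, sqrt( 2)/2,pi,sqrt( 13) ]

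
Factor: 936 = 2^3*3^2*13^1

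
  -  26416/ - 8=3302/1 = 3302.00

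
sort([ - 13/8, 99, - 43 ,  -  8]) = [-43,-8, - 13/8 , 99]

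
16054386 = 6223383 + 9831003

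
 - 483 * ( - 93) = 44919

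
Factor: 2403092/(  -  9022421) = - 2^2 *41^1*67^ (-1)*311^( - 1 )*433^(  -  1 )*14653^1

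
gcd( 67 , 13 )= 1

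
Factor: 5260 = 2^2*5^1 * 263^1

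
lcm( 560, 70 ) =560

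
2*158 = 316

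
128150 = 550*233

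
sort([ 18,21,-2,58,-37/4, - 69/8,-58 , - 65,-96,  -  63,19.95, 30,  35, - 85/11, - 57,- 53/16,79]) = [-96, - 65,- 63, - 58, - 57,  -  37/4,  -  69/8 ,-85/11,-53/16,-2,18, 19.95, 21,  30, 35,58, 79]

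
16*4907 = 78512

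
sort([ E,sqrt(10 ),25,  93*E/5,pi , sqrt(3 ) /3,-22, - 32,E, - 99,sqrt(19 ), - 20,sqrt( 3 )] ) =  [ - 99, - 32, - 22,-20  ,  sqrt( 3)/3,sqrt( 3),E,E, pi,sqrt( 10) , sqrt(19 ),25,93*E/5 ]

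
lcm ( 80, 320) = 320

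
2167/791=2167/791 = 2.74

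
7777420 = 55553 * 140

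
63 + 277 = 340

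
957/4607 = 957/4607 = 0.21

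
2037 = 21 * 97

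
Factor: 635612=2^2 * 131^1 * 1213^1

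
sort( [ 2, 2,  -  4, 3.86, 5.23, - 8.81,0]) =[-8.81,-4,  0 , 2, 2,3.86 , 5.23]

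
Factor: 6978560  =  2^10  *5^1*29^1*47^1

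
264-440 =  - 176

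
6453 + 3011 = 9464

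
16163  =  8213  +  7950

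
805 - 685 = 120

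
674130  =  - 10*( - 67413 )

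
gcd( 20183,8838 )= 1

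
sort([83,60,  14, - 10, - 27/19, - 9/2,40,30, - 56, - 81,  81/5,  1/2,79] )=[- 81, - 56, - 10,-9/2,  -  27/19,  1/2, 14, 81/5,30,  40,  60, 79,83 ] 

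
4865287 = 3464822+1400465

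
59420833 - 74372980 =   -  14952147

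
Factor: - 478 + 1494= 2^3*127^1 = 1016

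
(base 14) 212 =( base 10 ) 408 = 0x198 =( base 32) CO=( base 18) 14C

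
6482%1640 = 1562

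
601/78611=601/78611 = 0.01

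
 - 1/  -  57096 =1/57096 = 0.00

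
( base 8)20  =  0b10000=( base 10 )16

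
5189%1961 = 1267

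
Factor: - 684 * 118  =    -  80712 = - 2^3 * 3^2*19^1 * 59^1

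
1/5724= 1/5724 = 0.00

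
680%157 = 52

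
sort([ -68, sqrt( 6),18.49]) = [ - 68,sqrt ( 6),18.49]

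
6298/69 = 91+19/69  =  91.28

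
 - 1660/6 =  -277 + 1/3 = - 276.67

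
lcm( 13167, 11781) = 223839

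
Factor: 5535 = 3^3*5^1*41^1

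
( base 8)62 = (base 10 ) 50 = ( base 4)302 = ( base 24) 22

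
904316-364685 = 539631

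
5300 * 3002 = 15910600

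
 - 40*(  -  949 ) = 37960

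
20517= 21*977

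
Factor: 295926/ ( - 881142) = - 31^1 * 37^1 *43^1 * 146857^( - 1) =-49321/146857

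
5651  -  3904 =1747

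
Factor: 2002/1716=2^( - 1)*3^( - 1)*7^1 = 7/6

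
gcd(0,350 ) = 350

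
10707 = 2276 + 8431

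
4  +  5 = 9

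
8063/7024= 1 + 1039/7024= 1.15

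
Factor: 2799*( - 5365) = -15016635=- 3^2*5^1*29^1*37^1 * 311^1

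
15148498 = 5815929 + 9332569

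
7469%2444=137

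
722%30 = 2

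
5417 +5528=10945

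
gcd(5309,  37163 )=5309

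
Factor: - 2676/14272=- 2^( -4)*3^1 = -3/16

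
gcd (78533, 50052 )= 1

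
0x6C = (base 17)66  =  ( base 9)130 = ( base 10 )108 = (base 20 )58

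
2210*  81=179010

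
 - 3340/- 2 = 1670 + 0/1 =1670.00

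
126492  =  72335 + 54157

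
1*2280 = 2280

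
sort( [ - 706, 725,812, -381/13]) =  [ - 706, - 381/13, 725, 812 ]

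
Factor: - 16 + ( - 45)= - 61^1 = - 61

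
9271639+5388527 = 14660166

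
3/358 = 3/358 =0.01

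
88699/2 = 88699/2 =44349.50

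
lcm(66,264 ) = 264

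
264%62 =16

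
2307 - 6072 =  - 3765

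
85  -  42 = 43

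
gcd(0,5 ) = 5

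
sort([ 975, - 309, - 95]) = [ -309, - 95 , 975] 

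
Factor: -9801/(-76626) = 11/86 = 2^(-1 ) * 11^1*43^(-1) 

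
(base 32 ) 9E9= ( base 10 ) 9673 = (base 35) 7vd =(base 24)GJ1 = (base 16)25c9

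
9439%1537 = 217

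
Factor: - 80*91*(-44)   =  2^6*5^1*7^1*11^1*13^1 = 320320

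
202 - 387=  - 185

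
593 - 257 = 336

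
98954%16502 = 16444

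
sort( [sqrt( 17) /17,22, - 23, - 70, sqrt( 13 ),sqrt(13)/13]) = [-70 , - 23, sqrt(17 )/17, sqrt( 13 )/13,sqrt( 13), 22 ]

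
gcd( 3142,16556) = 2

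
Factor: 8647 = 8647^1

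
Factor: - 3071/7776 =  - 2^(-5) * 3^( - 5 )*37^1*83^1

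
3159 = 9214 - 6055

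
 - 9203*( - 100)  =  920300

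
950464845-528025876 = 422438969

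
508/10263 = 508/10263 = 0.05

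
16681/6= 2780+1/6 = 2780.17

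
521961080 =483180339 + 38780741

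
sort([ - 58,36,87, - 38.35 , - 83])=[ - 83, - 58, - 38.35,36, 87 ] 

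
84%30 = 24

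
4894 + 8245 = 13139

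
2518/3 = 2518/3 = 839.33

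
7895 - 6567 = 1328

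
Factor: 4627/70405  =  5^( - 1)*7^1*661^1*14081^ ( - 1)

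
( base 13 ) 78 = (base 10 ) 99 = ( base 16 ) 63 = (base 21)4f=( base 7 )201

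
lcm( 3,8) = 24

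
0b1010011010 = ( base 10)666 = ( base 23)15m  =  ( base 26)PG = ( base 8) 1232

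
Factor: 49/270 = 2^( - 1)*3^( - 3 ) * 5^( - 1)*7^2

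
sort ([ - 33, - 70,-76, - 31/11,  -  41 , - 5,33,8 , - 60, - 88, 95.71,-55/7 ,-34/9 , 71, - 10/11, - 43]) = [  -  88,-76, - 70, - 60,- 43,-41, - 33, - 55/7,-5,-34/9,-31/11,-10/11, 8,33,71, 95.71]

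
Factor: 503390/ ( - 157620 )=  - 2^( - 1 ) * 3^(-1 )*37^ ( - 1 )  *709^1=-709/222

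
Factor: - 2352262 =  -  2^1*11^1*106921^1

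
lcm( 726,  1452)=1452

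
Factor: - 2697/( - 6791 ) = 3^1 * 29^1*31^1*6791^(-1 ) 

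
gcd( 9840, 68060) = 820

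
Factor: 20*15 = 2^2*3^1*5^2= 300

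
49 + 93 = 142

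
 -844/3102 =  - 1  +  1129/1551 = -0.27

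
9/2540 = 9/2540 = 0.00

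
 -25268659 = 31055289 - 56323948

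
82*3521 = 288722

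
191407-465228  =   - 273821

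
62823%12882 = 11295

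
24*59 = 1416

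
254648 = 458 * 556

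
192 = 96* 2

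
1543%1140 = 403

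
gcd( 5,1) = 1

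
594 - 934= - 340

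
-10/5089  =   - 1 + 5079/5089 = -0.00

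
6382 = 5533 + 849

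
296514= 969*306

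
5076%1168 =404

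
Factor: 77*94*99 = 716562 = 2^1*3^2*7^1*11^2*47^1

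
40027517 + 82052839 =122080356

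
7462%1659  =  826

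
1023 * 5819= 5952837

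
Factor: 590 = 2^1 * 5^1*59^1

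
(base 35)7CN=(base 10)9018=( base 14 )3402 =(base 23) H12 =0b10001100111010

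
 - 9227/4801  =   - 2 + 375/4801 = - 1.92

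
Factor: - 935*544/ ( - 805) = 101728/161  =  2^5*7^( - 1)*11^1*17^2 * 23^(-1) 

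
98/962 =49/481 = 0.10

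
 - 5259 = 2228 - 7487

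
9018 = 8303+715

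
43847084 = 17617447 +26229637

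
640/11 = 58 + 2/11= 58.18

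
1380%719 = 661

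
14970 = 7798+7172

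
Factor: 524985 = 3^1*5^1*31^1*1129^1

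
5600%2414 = 772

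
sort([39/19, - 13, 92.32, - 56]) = [ - 56, - 13,39/19, 92.32 ]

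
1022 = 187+835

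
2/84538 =1/42269 = 0.00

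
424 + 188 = 612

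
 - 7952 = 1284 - 9236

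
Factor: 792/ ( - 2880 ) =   -  11/40=-2^ (-3)*5^ (  -  1 )*11^1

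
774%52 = 46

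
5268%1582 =522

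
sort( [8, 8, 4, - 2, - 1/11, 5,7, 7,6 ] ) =[ - 2, - 1/11, 4,  5,  6, 7, 7, 8 , 8 ] 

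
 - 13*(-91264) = 1186432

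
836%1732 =836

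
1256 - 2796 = - 1540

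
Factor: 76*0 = 0^1 = 0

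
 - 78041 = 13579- 91620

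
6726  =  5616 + 1110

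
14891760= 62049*240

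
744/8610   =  124/1435 = 0.09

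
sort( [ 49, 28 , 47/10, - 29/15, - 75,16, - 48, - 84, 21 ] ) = [ - 84, - 75, - 48 ,-29/15,47/10,16,21,28, 49 ]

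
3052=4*763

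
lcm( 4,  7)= 28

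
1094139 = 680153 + 413986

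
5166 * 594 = 3068604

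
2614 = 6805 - 4191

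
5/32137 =5/32137 =0.00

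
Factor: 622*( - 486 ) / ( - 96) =25191/8= 2^( - 3 )*3^4*311^1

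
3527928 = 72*48999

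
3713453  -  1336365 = 2377088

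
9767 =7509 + 2258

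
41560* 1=41560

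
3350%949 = 503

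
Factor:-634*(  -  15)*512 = 4869120 = 2^10*3^1*5^1*317^1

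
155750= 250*623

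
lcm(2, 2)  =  2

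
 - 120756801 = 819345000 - 940101801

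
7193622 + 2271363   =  9464985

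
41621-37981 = 3640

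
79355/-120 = -15871/24 = - 661.29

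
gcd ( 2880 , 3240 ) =360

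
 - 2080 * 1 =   -  2080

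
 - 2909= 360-3269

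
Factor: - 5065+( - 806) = -3^1*19^1*103^1 = -5871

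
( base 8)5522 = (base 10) 2898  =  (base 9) 3870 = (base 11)21A5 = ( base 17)a08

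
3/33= 1/11 =0.09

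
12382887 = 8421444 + 3961443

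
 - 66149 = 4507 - 70656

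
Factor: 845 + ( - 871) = - 26  =  -2^1*13^1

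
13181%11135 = 2046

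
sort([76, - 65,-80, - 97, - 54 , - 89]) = [ - 97,  -  89, - 80,-65, - 54,  76]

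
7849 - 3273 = 4576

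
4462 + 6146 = 10608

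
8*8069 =64552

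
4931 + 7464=12395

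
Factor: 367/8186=2^ ( - 1)*367^1*4093^( - 1 )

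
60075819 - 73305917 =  - 13230098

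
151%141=10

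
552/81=6 + 22/27= 6.81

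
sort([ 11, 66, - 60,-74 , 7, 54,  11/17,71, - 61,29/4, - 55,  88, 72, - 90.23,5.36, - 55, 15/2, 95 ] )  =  [-90.23  ,-74, - 61 , - 60, - 55,-55,11/17, 5.36,7, 29/4 , 15/2 , 11, 54, 66 , 71,  72,88, 95 ] 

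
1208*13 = 15704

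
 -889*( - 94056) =83615784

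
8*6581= 52648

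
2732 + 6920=9652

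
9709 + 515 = 10224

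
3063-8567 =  - 5504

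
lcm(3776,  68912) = 275648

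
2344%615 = 499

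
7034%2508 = 2018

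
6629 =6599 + 30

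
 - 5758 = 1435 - 7193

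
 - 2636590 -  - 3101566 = 464976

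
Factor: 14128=2^4*883^1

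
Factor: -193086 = -2^1*3^2* 17^1 * 631^1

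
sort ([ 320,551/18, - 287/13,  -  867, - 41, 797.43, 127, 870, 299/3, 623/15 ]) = [ - 867, - 41, - 287/13, 551/18, 623/15, 299/3,127,320, 797.43 , 870]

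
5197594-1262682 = 3934912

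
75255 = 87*865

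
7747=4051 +3696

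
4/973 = 4/973   =  0.00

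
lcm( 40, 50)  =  200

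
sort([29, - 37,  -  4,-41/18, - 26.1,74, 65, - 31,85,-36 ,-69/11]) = [ - 37, - 36, - 31, - 26.1 ,- 69/11, - 4, -41/18,29,65, 74,  85] 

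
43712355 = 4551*9605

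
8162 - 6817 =1345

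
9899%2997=908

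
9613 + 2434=12047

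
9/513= 1/57 = 0.02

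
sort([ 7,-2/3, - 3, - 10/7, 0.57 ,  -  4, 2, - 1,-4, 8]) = [ - 4,-4, - 3,  -  10/7, - 1, - 2/3, 0.57, 2, 7,8] 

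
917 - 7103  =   - 6186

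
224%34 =20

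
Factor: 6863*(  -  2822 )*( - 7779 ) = 2^1*3^1 * 17^1 * 83^1*2593^1 * 6863^1=150658895694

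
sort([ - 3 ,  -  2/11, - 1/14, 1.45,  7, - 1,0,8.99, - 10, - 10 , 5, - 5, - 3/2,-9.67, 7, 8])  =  [ - 10, - 10,-9.67, - 5,- 3, - 3/2, - 1, - 2/11, - 1/14,0, 1.45, 5, 7,  7,8 , 8.99]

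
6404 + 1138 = 7542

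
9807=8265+1542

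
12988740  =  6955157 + 6033583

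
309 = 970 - 661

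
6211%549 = 172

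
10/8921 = 10/8921=0.00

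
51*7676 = 391476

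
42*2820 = 118440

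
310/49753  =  310/49753  =  0.01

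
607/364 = 607/364 = 1.67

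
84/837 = 28/279 = 0.10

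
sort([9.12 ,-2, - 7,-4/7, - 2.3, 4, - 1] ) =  [ - 7, - 2.3,-2, - 1,-4/7, 4, 9.12] 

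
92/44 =2 + 1/11 = 2.09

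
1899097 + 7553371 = 9452468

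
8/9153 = 8/9153 = 0.00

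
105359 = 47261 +58098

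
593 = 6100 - 5507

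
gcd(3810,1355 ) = 5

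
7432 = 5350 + 2082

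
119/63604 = 119/63604 = 0.00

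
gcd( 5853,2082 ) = 3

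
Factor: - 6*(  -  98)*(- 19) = - 2^2*3^1*7^2*19^1 = - 11172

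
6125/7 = 875 = 875.00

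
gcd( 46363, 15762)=71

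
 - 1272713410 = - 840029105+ - 432684305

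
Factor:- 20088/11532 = - 2^1*3^3* 31^(  -  1)  =  - 54/31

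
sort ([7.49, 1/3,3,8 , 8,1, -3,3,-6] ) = [-6, -3,1/3,1,  3,3,7.49,8, 8]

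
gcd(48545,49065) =5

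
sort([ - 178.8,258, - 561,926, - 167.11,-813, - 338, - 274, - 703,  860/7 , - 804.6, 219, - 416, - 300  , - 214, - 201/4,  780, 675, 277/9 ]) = [ - 813, - 804.6, - 703  , -561, - 416,-338, - 300, - 274, - 214,  -  178.8, - 167.11, - 201/4,277/9, 860/7,219,  258,675,780,926 ] 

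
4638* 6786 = 31473468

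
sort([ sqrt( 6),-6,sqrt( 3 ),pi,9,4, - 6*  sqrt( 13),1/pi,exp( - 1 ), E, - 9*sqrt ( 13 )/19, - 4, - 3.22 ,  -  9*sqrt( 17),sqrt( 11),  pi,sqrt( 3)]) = [-9 * sqrt(17 ), - 6*sqrt(  13 ),-6,-4, - 3.22,-9*sqrt( 13) /19,1/pi,exp(-1),sqrt( 3), sqrt( 3 ),sqrt( 6 ) , E,pi, pi,sqrt( 11 ),4,9]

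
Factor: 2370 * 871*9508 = 19627079160 = 2^3*3^1 * 5^1*13^1*67^1* 79^1 * 2377^1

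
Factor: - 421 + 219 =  - 202 = -2^1*101^1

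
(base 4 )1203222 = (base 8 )14352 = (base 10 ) 6378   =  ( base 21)e9f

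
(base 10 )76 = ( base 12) 64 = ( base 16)4C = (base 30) 2G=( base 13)5b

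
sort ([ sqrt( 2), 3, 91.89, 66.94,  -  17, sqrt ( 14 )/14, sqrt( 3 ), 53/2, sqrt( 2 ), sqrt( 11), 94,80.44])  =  [ - 17,sqrt( 14 )/14,sqrt( 2),  sqrt( 2 ), sqrt(3 ), 3,sqrt (11 ), 53/2,66.94, 80.44, 91.89 , 94]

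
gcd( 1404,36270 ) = 234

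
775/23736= 775/23736 = 0.03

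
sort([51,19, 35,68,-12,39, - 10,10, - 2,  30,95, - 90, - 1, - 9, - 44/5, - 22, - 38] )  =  [ - 90, -38, - 22, - 12, - 10, - 9, - 44/5, - 2,- 1,10,19 , 30,35,39,51, 68, 95] 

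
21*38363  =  805623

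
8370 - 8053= 317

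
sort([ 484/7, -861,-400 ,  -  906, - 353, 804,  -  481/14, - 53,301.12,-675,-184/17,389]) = [-906, - 861, -675, - 400, - 353, -53 ,-481/14,  -  184/17, 484/7,301.12, 389,804] 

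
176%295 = 176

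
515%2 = 1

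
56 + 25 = 81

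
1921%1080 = 841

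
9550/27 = 353 + 19/27=353.70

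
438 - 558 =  - 120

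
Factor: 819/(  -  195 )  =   - 3^1*5^( - 1 )*7^1 = - 21/5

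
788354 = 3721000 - 2932646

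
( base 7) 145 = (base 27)31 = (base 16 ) 52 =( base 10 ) 82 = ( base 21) 3j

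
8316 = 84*99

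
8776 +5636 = 14412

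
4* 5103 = 20412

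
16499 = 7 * 2357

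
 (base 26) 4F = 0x77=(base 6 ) 315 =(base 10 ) 119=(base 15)7E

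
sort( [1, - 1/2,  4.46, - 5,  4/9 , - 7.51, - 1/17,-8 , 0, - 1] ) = [ - 8,  -  7.51 , - 5, - 1, - 1/2, - 1/17 , 0, 4/9 , 1,4.46]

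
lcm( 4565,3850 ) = 319550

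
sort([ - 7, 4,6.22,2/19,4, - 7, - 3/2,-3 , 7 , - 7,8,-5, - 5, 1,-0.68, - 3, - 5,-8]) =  [-8 , - 7, - 7, -7,-5, - 5 , - 5,-3,-3, - 3/2,-0.68,  2/19,1,4 , 4,6.22, 7,8 ]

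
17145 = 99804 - 82659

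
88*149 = 13112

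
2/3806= 1/1903  =  0.00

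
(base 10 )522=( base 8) 1012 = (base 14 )294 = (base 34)fc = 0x20A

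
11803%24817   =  11803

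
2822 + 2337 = 5159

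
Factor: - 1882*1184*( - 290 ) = 646203520 = 2^7*5^1*29^1*37^1*941^1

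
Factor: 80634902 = 2^1*67^1*269^1*2237^1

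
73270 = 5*14654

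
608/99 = 608/99=6.14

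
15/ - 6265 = -1 + 1250/1253 =-0.00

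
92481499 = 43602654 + 48878845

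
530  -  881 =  - 351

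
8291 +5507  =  13798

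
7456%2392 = 280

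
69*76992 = 5312448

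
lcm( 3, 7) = 21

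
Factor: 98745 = 3^1* 5^1* 29^1*227^1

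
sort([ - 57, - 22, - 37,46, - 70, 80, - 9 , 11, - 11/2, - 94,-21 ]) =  [ - 94,-70, - 57, - 37, - 22, - 21, - 9, - 11/2,11,46,80] 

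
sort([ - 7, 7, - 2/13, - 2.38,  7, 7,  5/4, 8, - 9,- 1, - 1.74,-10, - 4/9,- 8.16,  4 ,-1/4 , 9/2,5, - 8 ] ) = [ - 10,  -  9 ,-8.16,  -  8, - 7, - 2.38,-1.74,-1, - 4/9,-1/4, - 2/13,  5/4,4, 9/2,  5, 7, 7,  7, 8 ]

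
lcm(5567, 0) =0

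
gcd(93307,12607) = 1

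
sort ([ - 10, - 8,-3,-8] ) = [ - 10, - 8, - 8, - 3]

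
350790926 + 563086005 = 913876931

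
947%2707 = 947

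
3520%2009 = 1511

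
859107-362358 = 496749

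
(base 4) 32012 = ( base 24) 1DE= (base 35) pr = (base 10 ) 902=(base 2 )1110000110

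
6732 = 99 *68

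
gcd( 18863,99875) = 1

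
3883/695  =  5 + 408/695 = 5.59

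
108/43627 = 108/43627=0.00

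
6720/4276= 1 + 611/1069 = 1.57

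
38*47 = 1786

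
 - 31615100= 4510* ( - 7010) 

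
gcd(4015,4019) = 1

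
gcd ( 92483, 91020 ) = 1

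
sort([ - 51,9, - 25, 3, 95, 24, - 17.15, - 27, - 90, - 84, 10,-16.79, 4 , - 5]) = [ - 90, - 84,-51, - 27, - 25, - 17.15, - 16.79, - 5, 3, 4 , 9, 10, 24, 95]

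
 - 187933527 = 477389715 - 665323242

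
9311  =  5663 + 3648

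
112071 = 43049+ 69022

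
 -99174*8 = - 793392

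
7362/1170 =6 + 19/65 = 6.29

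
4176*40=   167040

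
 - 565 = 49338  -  49903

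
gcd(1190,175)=35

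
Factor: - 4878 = - 2^1*3^2*271^1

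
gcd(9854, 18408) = 26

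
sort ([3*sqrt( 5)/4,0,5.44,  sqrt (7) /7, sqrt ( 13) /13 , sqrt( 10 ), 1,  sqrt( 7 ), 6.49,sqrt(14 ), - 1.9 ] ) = [-1.9,0, sqrt(13 ) /13,sqrt(7) /7,1, 3  *sqrt(5 ) /4,sqrt( 7 ), sqrt(10 ),sqrt(14),5.44,  6.49] 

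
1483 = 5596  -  4113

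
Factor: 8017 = 8017^1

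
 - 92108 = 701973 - 794081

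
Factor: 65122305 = 3^1*5^1 *4341487^1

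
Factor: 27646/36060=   23/30=2^(-1)*3^( - 1) * 5^( - 1)*23^1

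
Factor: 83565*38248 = 3196194120 = 2^3*3^3* 5^1*7^1*619^1*683^1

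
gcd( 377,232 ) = 29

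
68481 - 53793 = 14688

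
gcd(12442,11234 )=2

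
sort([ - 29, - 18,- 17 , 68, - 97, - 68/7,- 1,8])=[ - 97,-29,- 18,-17, -68/7, - 1,8,68]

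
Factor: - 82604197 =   -  13^1*6354169^1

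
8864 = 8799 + 65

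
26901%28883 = 26901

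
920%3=2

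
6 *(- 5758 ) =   -  34548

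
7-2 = 5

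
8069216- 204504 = 7864712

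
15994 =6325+9669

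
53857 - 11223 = 42634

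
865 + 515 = 1380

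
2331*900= 2097900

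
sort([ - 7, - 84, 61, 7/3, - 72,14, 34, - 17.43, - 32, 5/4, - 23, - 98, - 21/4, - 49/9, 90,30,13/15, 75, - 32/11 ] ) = [ - 98, - 84, - 72, - 32, - 23, - 17.43, - 7, - 49/9 , - 21/4, - 32/11 , 13/15,5/4,7/3,14,  30,34,61,75,90]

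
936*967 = 905112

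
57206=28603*2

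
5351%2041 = 1269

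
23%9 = 5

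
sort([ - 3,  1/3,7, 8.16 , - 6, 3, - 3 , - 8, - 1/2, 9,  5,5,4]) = [  -  8, - 6 , - 3,-3 , - 1/2, 1/3,3,4, 5, 5, 7, 8.16, 9] 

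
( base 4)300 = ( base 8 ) 60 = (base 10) 48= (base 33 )1F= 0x30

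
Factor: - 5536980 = - 2^2*3^2*5^1*19^1*1619^1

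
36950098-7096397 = 29853701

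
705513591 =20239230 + 685274361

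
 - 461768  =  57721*( - 8) 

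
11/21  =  11/21=0.52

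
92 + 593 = 685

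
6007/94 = 6007/94 = 63.90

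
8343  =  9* 927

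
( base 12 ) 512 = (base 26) 126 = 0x2DE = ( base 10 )734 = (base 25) 149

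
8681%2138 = 129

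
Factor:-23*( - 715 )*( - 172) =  - 2^2*5^1*11^1*13^1*23^1*43^1 = - 2828540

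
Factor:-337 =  - 337^1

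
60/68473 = 60/68473  =  0.00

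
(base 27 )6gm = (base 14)1A8C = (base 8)11334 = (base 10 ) 4828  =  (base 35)3WX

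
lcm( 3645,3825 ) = 309825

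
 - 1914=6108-8022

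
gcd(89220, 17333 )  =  1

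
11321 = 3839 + 7482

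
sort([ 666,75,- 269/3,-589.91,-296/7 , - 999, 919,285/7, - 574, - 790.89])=[ - 999,- 790.89,  -  589.91, - 574, - 269/3, - 296/7 , 285/7,75, 666, 919 ] 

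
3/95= 3/95 =0.03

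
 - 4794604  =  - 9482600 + 4687996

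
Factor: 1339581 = 3^1*181^1*2467^1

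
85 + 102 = 187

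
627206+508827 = 1136033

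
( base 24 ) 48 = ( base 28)3k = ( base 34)32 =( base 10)104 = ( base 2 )1101000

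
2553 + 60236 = 62789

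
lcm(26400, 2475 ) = 79200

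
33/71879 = 33/71879 = 0.00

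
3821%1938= 1883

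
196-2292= -2096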